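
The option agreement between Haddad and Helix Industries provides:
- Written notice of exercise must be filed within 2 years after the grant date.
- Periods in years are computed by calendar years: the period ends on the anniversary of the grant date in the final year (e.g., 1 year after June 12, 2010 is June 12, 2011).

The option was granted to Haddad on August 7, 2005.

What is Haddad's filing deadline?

2 years after August 7, 2005 is August 7, 2007.

August 7, 2007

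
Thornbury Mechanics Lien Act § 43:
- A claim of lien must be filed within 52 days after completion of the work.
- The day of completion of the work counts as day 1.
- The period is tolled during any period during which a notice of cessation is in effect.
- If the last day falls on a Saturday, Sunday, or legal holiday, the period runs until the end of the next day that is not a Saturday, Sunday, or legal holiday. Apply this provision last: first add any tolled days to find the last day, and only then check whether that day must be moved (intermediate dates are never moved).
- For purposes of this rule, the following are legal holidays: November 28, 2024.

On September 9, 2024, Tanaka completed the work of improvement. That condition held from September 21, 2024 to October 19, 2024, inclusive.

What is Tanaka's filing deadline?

November 29, 2024

Counting September 9, 2024 as day 1, day 52 is October 30, 2024.
From September 21, 2024 through October 19, 2024 inclusive is 29 days; tolling adds 29 days: October 30, 2024 + 29 days = November 28, 2024.
November 28, 2024 is a listed holiday. The next qualifying day is November 29, 2024.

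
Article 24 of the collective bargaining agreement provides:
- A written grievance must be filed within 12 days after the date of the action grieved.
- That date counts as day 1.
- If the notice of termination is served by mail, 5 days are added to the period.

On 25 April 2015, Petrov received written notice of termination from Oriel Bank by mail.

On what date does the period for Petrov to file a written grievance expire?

May 11, 2015

Counting 25 April 2015 as day 1, day 12 is May 6, 2015.
Service was by mail, adding 5 days: May 6, 2015 + 5 days = May 11, 2015.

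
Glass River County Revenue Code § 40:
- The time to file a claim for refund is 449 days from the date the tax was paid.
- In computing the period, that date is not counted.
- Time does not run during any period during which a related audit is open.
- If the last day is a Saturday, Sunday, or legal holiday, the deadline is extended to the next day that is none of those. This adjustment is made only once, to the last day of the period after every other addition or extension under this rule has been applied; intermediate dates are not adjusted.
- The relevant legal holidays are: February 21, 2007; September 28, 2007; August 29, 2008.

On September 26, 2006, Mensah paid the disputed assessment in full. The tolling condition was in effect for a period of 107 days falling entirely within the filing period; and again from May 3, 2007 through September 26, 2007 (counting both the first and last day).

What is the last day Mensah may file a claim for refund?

449 days after September 26, 2006 is December 19, 2007.
Tolling adds 107 days: December 19, 2007 + 107 days = April 4, 2008.
From May 3, 2007 through September 26, 2007 inclusive is 147 days; tolling adds 147 days: April 4, 2008 + 147 days = August 29, 2008.
August 29, 2008 is a listed holiday; August 30, 2008 is Saturday; August 31, 2008 is Sunday. The next qualifying day is September 1, 2008.

September 1, 2008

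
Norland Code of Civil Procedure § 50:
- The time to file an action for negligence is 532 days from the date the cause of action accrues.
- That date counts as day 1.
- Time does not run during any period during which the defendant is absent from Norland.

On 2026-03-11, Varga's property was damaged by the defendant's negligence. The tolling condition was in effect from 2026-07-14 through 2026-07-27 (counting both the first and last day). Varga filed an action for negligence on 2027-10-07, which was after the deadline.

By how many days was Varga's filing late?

Counting 2026-03-11 as day 1, day 532 is August 24, 2027.
From July 14, 2026 through July 27, 2026 inclusive is 14 days; tolling adds 14 days: August 24, 2027 + 14 days = September 7, 2027.
The deadline is September 7, 2027; from September 7, 2027 to October 7, 2027 is 30 days.

30 days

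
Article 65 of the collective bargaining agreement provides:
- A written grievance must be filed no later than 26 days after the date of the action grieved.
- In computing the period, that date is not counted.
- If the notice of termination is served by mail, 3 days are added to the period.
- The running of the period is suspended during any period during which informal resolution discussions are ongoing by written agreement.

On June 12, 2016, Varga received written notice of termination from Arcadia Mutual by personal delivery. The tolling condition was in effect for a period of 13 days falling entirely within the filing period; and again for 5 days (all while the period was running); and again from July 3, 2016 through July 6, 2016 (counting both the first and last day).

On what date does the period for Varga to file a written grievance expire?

July 30, 2016

26 days after June 12, 2016 is July 8, 2016.
Service was not by mail, so no mail extension applies.
Tolling adds 13 days: July 8, 2016 + 13 days = July 21, 2016.
Tolling adds 5 days: July 21, 2016 + 5 days = July 26, 2016.
From July 3, 2016 through July 6, 2016 inclusive is 4 days; tolling adds 4 days: July 26, 2016 + 4 days = July 30, 2016.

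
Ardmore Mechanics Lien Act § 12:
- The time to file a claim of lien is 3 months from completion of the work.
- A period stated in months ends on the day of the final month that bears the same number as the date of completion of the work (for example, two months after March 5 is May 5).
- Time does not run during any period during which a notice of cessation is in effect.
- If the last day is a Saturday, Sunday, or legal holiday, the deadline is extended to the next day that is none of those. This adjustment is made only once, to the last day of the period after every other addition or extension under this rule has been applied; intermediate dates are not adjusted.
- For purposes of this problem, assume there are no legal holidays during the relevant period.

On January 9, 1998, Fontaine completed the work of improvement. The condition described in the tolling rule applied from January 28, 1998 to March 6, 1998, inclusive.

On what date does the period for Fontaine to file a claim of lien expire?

3 months after January 9, 1998 is April 9, 1998.
From January 28, 1998 through March 6, 1998 inclusive is 38 days; tolling adds 38 days: April 9, 1998 + 38 days = May 17, 1998.
May 17, 1998 is Sunday. The next qualifying day is May 18, 1998.

May 18, 1998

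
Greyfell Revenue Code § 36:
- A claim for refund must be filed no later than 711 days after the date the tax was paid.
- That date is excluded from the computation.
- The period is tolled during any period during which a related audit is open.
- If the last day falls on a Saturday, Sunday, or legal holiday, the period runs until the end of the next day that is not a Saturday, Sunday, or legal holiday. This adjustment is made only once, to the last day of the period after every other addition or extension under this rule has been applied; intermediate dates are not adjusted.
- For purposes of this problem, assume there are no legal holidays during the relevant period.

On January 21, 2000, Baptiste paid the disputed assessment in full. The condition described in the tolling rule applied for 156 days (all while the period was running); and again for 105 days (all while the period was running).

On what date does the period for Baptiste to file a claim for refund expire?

September 19, 2002

711 days after January 21, 2000 is January 1, 2002.
Tolling adds 156 days: January 1, 2002 + 156 days = June 6, 2002.
Tolling adds 105 days: June 6, 2002 + 105 days = September 19, 2002.
September 19, 2002 is a Thursday and not a legal holiday, so no extension applies.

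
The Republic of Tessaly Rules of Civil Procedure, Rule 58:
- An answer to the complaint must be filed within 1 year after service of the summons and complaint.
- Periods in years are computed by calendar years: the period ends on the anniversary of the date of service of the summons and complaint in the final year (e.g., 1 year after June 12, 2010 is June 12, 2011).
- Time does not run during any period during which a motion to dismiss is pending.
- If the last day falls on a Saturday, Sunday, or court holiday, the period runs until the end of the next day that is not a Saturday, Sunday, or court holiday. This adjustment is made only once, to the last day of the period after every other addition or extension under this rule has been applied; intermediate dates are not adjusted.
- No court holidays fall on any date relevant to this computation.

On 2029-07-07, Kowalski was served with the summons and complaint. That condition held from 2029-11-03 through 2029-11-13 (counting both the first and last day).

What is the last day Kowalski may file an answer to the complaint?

July 18, 2030

1 year after 2029-07-07 is July 7, 2030.
From November 3, 2029 through November 13, 2029 inclusive is 11 days; tolling adds 11 days: July 7, 2030 + 11 days = July 18, 2030.
July 18, 2030 is a Thursday and not a court holiday, so no extension applies.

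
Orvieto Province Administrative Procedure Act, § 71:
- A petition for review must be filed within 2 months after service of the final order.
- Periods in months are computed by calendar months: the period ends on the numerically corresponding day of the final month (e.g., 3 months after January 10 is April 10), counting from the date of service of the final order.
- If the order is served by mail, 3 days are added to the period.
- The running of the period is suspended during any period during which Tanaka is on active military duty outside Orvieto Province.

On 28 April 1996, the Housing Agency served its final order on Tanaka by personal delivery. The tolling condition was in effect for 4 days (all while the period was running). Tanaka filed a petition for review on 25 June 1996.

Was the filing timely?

Yes

2 months after 28 April 1996 is June 28, 1996.
Service was not by mail, so no mail extension applies.
Tolling adds 4 days: June 28, 1996 + 4 days = July 2, 1996.
The deadline is July 2, 1996; the filing on June 25, 1996 is on or before that date.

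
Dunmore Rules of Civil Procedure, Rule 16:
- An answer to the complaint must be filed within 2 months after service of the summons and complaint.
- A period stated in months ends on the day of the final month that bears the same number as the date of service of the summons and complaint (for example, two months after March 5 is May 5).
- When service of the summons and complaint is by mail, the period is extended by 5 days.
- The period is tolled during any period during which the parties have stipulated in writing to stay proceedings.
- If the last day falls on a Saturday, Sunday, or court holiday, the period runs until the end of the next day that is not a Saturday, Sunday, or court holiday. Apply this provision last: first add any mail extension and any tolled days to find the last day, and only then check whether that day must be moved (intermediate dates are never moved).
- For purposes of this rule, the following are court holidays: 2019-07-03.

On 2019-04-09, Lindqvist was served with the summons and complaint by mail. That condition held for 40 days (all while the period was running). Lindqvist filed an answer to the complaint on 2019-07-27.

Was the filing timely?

No

2 months after 2019-04-09 is June 9, 2019.
Service was by mail, adding 5 days: June 9, 2019 + 5 days = June 14, 2019.
Tolling adds 40 days: June 14, 2019 + 40 days = July 24, 2019.
July 24, 2019 is a Wednesday and not a court holiday, so no extension applies.
The deadline is July 24, 2019; the filing on July 27, 2019 is after that date.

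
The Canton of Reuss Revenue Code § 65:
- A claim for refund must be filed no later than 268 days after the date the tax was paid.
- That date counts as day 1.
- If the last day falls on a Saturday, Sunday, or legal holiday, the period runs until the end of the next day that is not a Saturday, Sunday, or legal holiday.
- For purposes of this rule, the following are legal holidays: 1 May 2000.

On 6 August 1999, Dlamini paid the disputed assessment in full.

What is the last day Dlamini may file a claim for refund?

Counting 6 August 1999 as day 1, day 268 is April 29, 2000.
April 29, 2000 is Saturday; April 30, 2000 is Sunday; May 1, 2000 is a listed holiday. The next qualifying day is May 2, 2000.

May 2, 2000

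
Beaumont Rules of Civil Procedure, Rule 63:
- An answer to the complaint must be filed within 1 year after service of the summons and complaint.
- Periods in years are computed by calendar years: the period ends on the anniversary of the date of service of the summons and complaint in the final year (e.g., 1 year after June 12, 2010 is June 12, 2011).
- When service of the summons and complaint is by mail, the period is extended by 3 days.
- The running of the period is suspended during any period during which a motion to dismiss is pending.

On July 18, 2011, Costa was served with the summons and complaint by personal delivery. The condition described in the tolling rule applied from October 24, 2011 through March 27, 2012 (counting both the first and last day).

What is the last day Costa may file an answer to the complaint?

December 21, 2012

1 year after July 18, 2011 is July 18, 2012.
Service was not by mail, so no mail extension applies.
From October 24, 2011 through March 27, 2012 inclusive is 156 days; tolling adds 156 days: July 18, 2012 + 156 days = December 21, 2012.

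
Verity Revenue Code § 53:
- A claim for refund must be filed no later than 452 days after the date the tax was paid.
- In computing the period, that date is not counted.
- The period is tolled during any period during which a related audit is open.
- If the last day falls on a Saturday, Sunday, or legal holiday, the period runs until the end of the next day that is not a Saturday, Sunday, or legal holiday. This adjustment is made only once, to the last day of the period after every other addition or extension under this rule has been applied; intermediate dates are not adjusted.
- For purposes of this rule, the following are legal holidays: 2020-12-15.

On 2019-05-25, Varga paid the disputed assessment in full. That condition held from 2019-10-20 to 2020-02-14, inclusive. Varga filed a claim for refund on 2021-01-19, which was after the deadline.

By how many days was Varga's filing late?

452 days after 2019-05-25 is August 19, 2020.
From October 20, 2019 through February 14, 2020 inclusive is 118 days; tolling adds 118 days: August 19, 2020 + 118 days = December 15, 2020.
December 15, 2020 is a listed holiday. The next qualifying day is December 16, 2020.
The deadline is December 16, 2020; from December 16, 2020 to January 19, 2021 is 34 days.

34 days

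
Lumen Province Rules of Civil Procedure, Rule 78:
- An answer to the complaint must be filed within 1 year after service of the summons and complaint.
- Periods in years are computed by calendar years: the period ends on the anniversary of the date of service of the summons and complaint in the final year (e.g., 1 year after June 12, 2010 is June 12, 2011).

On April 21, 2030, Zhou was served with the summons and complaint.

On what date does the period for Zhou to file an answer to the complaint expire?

1 year after April 21, 2030 is April 21, 2031.

April 21, 2031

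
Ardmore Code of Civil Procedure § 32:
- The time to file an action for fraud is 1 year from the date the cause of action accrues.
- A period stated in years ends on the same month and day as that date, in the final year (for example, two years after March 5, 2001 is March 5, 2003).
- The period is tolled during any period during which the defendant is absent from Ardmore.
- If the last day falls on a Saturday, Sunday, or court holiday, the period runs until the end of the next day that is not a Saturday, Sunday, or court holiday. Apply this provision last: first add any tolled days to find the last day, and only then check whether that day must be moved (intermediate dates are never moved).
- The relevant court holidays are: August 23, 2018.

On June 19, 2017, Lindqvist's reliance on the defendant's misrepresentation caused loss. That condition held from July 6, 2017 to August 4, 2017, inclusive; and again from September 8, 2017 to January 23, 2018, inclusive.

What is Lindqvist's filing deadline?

1 year after June 19, 2017 is June 19, 2018.
From July 6, 2017 through August 4, 2017 inclusive is 30 days; tolling adds 30 days: June 19, 2018 + 30 days = July 19, 2018.
From September 8, 2017 through January 23, 2018 inclusive is 138 days; tolling adds 138 days: July 19, 2018 + 138 days = December 4, 2018.
December 4, 2018 is a Tuesday and not a court holiday, so no extension applies.

December 4, 2018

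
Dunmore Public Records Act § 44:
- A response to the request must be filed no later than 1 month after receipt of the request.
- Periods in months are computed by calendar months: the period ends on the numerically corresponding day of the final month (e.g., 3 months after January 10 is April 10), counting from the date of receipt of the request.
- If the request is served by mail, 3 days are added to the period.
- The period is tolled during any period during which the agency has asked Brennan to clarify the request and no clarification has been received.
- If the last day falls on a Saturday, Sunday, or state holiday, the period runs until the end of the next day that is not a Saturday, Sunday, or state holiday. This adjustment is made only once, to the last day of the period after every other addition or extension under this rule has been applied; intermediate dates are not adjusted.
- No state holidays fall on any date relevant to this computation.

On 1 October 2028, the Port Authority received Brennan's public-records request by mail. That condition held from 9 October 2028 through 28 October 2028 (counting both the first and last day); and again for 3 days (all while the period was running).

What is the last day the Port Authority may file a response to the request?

November 27, 2028

1 month after 1 October 2028 is November 1, 2028.
Service was by mail, adding 3 days: November 1, 2028 + 3 days = November 4, 2028.
From October 9, 2028 through October 28, 2028 inclusive is 20 days; tolling adds 20 days: November 4, 2028 + 20 days = November 24, 2028.
Tolling adds 3 days: November 24, 2028 + 3 days = November 27, 2028.
November 27, 2028 is a Monday and not a state holiday, so no extension applies.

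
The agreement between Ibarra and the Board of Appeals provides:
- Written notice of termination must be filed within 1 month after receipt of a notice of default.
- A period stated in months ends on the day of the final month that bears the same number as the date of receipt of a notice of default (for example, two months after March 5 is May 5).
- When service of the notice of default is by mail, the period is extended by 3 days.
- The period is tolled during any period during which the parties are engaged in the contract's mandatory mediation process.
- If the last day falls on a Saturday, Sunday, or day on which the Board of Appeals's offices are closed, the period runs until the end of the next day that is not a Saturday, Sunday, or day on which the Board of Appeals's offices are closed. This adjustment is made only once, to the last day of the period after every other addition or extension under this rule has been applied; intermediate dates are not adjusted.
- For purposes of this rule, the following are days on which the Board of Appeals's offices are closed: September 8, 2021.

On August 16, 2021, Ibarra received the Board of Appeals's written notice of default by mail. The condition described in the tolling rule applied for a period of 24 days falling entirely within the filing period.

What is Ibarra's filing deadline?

1 month after August 16, 2021 is September 16, 2021.
Service was by mail, adding 3 days: September 16, 2021 + 3 days = September 19, 2021.
Tolling adds 24 days: September 19, 2021 + 24 days = October 13, 2021.
October 13, 2021 is a Wednesday and not a day on which the Board of Appeals's offices are closed, so no extension applies.

October 13, 2021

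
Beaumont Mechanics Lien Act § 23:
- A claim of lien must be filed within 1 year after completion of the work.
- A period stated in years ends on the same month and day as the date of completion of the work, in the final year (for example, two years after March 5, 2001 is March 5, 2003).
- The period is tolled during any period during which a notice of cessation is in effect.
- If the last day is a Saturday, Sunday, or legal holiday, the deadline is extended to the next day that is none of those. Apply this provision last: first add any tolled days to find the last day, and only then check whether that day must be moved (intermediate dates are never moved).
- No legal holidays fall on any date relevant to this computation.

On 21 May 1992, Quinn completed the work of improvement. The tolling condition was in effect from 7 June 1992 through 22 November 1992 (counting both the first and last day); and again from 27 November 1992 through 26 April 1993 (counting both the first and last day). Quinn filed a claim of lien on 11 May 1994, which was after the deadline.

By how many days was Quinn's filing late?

1 year after 21 May 1992 is May 21, 1993.
From June 7, 1992 through November 22, 1992 inclusive is 169 days; tolling adds 169 days: May 21, 1993 + 169 days = November 6, 1993.
From November 27, 1992 through April 26, 1993 inclusive is 151 days; tolling adds 151 days: November 6, 1993 + 151 days = April 6, 1994.
April 6, 1994 is a Wednesday and not a legal holiday, so no extension applies.
The deadline is April 6, 1994; from April 6, 1994 to May 11, 1994 is 35 days.

35 days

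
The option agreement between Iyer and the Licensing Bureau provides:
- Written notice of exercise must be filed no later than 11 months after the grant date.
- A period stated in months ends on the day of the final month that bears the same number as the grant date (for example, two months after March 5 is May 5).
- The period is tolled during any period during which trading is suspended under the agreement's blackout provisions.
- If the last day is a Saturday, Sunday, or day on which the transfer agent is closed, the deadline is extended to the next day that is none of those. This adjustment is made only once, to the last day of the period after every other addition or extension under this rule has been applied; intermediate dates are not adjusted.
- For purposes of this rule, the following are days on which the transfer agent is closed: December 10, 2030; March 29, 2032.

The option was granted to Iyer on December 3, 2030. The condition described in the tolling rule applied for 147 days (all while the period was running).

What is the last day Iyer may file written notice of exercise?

11 months after December 3, 2030 is November 3, 2031.
Tolling adds 147 days: November 3, 2031 + 147 days = March 29, 2032.
March 29, 2032 is a listed holiday. The next qualifying day is March 30, 2032.

March 30, 2032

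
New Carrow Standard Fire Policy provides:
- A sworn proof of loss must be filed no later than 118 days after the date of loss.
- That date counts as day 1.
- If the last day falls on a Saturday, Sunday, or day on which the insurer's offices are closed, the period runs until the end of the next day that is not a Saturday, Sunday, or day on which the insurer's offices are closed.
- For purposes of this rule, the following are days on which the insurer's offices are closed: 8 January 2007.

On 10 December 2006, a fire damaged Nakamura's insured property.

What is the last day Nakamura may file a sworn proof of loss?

Counting 10 December 2006 as day 1, day 118 is April 6, 2007.
April 6, 2007 is a Friday and not a day on which the insurer's offices are closed, so no extension applies.

April 6, 2007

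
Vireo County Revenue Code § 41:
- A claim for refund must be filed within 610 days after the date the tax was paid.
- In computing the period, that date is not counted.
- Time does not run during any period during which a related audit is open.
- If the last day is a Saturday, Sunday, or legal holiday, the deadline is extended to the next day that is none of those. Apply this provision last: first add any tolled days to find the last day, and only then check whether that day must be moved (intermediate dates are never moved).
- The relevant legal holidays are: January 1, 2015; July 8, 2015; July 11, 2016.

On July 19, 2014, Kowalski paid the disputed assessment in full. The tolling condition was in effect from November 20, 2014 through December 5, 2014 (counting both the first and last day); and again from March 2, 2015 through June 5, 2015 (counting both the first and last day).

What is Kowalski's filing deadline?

July 12, 2016

610 days after July 19, 2014 is March 20, 2016.
From November 20, 2014 through December 5, 2014 inclusive is 16 days; tolling adds 16 days: March 20, 2016 + 16 days = April 5, 2016.
From March 2, 2015 through June 5, 2015 inclusive is 96 days; tolling adds 96 days: April 5, 2016 + 96 days = July 10, 2016.
July 10, 2016 is Sunday; July 11, 2016 is a listed holiday. The next qualifying day is July 12, 2016.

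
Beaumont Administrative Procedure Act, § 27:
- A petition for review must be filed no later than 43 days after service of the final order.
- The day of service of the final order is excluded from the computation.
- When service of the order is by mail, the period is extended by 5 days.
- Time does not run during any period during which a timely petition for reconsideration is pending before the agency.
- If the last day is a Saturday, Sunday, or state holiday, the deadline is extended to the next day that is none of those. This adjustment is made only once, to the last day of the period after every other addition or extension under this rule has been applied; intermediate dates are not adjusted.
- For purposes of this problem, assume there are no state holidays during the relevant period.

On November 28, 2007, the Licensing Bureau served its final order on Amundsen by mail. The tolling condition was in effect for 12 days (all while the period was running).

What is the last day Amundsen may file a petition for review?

January 28, 2008

43 days after November 28, 2007 is January 10, 2008.
Service was by mail, adding 5 days: January 10, 2008 + 5 days = January 15, 2008.
Tolling adds 12 days: January 15, 2008 + 12 days = January 27, 2008.
January 27, 2008 is Sunday. The next qualifying day is January 28, 2008.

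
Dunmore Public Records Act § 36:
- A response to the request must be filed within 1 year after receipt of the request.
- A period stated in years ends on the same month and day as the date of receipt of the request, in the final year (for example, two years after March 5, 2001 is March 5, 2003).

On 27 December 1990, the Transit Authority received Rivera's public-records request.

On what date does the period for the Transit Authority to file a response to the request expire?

December 27, 1991

1 year after 27 December 1990 is December 27, 1991.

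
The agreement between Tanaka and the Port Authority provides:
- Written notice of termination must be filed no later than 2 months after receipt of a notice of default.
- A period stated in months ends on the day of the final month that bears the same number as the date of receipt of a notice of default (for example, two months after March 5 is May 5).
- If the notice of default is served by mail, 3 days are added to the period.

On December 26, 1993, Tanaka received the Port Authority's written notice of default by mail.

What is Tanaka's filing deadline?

2 months after December 26, 1993 is February 26, 1994.
Service was by mail, adding 3 days: February 26, 1994 + 3 days = March 1, 1994.

March 1, 1994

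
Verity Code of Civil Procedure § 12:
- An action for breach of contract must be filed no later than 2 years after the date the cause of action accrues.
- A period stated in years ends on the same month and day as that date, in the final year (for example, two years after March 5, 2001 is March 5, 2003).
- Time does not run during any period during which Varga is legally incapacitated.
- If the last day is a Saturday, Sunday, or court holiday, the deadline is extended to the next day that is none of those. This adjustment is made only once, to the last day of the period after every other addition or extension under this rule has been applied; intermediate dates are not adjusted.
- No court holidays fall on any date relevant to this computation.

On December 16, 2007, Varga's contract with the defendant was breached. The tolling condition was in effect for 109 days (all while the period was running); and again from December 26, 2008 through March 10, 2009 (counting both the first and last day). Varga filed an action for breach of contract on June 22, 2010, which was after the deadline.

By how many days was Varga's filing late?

2 years after December 16, 2007 is December 16, 2009.
Tolling adds 109 days: December 16, 2009 + 109 days = April 4, 2010.
From December 26, 2008 through March 10, 2009 inclusive is 75 days; tolling adds 75 days: April 4, 2010 + 75 days = June 18, 2010.
June 18, 2010 is a Friday and not a court holiday, so no extension applies.
The deadline is June 18, 2010; from June 18, 2010 to June 22, 2010 is 4 days.

4 days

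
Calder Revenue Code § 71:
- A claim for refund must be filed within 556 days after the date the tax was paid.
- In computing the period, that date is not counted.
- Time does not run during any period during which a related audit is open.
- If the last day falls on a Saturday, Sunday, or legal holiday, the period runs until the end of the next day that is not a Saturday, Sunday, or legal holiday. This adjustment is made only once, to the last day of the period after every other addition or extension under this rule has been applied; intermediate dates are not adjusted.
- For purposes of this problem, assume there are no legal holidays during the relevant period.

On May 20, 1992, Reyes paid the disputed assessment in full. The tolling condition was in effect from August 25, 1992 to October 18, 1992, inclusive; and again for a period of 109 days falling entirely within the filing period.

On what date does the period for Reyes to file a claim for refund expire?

May 10, 1994

556 days after May 20, 1992 is November 27, 1993.
From August 25, 1992 through October 18, 1992 inclusive is 55 days; tolling adds 55 days: November 27, 1993 + 55 days = January 21, 1994.
Tolling adds 109 days: January 21, 1994 + 109 days = May 10, 1994.
May 10, 1994 is a Tuesday and not a legal holiday, so no extension applies.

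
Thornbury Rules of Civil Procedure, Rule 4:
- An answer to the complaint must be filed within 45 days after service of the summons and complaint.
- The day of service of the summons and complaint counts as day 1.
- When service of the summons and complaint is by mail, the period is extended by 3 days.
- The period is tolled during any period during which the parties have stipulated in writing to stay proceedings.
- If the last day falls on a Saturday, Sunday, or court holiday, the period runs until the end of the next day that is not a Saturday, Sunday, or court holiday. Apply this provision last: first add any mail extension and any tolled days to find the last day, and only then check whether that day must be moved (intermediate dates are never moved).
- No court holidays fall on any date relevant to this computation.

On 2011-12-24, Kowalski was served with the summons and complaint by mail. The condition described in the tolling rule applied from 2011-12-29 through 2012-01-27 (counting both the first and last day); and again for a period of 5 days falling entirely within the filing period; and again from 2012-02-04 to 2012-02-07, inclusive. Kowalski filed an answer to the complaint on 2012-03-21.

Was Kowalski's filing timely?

No

Counting 2011-12-24 as day 1, day 45 is February 6, 2012.
Service was by mail, adding 3 days: February 6, 2012 + 3 days = February 9, 2012.
From December 29, 2011 through January 27, 2012 inclusive is 30 days; tolling adds 30 days: February 9, 2012 + 30 days = March 10, 2012.
Tolling adds 5 days: March 10, 2012 + 5 days = March 15, 2012.
From February 4, 2012 through February 7, 2012 inclusive is 4 days; tolling adds 4 days: March 15, 2012 + 4 days = March 19, 2012.
March 19, 2012 is a Monday and not a court holiday, so no extension applies.
The deadline is March 19, 2012; the filing on March 21, 2012 is after that date.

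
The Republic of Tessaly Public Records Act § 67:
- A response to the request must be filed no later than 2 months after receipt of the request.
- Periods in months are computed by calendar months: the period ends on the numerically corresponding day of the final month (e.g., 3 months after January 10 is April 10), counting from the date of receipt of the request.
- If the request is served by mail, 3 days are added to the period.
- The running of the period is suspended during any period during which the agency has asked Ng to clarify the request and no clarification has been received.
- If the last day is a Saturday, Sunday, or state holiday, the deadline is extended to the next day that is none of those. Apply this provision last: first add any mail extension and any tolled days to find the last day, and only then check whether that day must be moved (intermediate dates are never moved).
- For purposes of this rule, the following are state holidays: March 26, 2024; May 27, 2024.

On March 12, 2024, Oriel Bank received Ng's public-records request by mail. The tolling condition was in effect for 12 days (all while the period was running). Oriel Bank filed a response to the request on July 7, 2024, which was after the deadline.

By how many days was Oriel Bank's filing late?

2 months after March 12, 2024 is May 12, 2024.
Service was by mail, adding 3 days: May 12, 2024 + 3 days = May 15, 2024.
Tolling adds 12 days: May 15, 2024 + 12 days = May 27, 2024.
May 27, 2024 is a listed holiday. The next qualifying day is May 28, 2024.
The deadline is May 28, 2024; from May 28, 2024 to July 7, 2024 is 40 days.

40 days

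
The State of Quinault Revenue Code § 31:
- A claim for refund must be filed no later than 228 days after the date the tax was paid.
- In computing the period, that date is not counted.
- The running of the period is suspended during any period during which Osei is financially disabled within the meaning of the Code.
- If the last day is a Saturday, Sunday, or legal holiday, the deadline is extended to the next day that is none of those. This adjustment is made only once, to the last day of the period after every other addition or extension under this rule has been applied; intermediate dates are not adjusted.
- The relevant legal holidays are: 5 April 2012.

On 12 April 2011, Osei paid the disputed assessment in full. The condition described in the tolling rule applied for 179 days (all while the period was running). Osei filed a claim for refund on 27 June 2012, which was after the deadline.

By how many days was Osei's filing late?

228 days after 12 April 2011 is November 26, 2011.
Tolling adds 179 days: November 26, 2011 + 179 days = May 23, 2012.
May 23, 2012 is a Wednesday and not a legal holiday, so no extension applies.
The deadline is May 23, 2012; from May 23, 2012 to June 27, 2012 is 35 days.

35 days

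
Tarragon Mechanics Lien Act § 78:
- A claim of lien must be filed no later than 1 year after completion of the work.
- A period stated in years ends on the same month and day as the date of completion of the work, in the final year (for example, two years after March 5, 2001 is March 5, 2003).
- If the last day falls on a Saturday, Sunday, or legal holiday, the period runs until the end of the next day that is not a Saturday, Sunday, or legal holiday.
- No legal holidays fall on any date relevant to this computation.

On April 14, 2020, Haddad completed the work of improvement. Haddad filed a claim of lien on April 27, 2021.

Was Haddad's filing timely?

1 year after April 14, 2020 is April 14, 2021.
April 14, 2021 is a Wednesday and not a legal holiday, so no extension applies.
The deadline is April 14, 2021; the filing on April 27, 2021 is after that date.

No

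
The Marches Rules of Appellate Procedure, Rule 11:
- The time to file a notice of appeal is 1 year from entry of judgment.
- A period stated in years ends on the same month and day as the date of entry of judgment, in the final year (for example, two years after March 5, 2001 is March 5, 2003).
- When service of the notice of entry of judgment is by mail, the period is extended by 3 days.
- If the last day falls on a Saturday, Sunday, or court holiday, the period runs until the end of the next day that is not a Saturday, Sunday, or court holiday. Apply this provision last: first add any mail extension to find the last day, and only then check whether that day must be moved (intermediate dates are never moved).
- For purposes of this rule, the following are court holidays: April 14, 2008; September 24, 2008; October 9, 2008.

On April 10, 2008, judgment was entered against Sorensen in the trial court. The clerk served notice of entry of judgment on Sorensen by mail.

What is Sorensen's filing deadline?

1 year after April 10, 2008 is April 10, 2009.
Service was by mail, adding 3 days: April 10, 2009 + 3 days = April 13, 2009.
April 13, 2009 is a Monday and not a court holiday, so no extension applies.

April 13, 2009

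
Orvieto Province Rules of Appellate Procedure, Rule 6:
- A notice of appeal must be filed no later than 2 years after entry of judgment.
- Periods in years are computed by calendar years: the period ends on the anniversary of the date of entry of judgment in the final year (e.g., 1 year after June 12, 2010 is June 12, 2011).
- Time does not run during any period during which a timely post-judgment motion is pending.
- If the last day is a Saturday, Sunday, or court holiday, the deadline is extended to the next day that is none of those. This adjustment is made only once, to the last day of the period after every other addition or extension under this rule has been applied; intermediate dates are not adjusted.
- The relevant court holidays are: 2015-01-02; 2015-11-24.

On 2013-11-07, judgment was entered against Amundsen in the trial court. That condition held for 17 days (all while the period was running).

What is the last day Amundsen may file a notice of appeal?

November 25, 2015

2 years after 2013-11-07 is November 7, 2015.
Tolling adds 17 days: November 7, 2015 + 17 days = November 24, 2015.
November 24, 2015 is a listed holiday. The next qualifying day is November 25, 2015.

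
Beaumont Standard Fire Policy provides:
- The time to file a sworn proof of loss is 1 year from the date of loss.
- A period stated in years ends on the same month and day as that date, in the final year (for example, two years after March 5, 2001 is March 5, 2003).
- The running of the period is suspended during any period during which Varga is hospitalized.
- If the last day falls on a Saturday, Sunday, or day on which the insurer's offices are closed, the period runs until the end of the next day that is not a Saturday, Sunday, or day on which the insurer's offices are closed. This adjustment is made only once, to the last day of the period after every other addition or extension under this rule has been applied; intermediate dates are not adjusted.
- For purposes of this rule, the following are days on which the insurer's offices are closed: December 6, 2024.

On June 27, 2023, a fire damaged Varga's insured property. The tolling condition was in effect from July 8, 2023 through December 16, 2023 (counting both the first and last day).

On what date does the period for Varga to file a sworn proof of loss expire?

December 9, 2024

1 year after June 27, 2023 is June 27, 2024.
From July 8, 2023 through December 16, 2023 inclusive is 162 days; tolling adds 162 days: June 27, 2024 + 162 days = December 6, 2024.
December 6, 2024 is a listed holiday; December 7, 2024 is Saturday; December 8, 2024 is Sunday. The next qualifying day is December 9, 2024.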